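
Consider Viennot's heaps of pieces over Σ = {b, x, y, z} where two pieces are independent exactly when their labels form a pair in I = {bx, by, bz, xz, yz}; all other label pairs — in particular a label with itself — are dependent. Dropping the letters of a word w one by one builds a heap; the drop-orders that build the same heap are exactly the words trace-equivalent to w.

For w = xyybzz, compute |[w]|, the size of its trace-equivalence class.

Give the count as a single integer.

0(x) covers ∅
1(y) covers 0:x
2(y) covers 1:y
3(b) covers ∅
4(z) covers ∅
5(z) covers 4:z
floor of heap: 0:x, 3:b, 4:z
completions by unplaced set U, small U first (add the entries for U minus each lowest piece of U):
  |U|=1: {2}:1  {3}:1  {5}:1
  |U|=2: {1,2}:1  {2,3}:2  {2,5}:2  {3,5}:2  {4,5}:1
  |U|=3: {0,1,2}:1  {1,2,3}:3  {1,2,5}:3  {2,3,5}:6  {2,4,5}:3  {3,4,5}:3
  |U|=4: {0,1,2,3}:4  {0,1,2,5}:4  {1,2,3,5}:12  {1,2,4,5}:6  {2,3,4,5}:12
  start at 0(x): 30
  start at 3(b): 10
  start at 4(z): 20
sum over floor = 60

60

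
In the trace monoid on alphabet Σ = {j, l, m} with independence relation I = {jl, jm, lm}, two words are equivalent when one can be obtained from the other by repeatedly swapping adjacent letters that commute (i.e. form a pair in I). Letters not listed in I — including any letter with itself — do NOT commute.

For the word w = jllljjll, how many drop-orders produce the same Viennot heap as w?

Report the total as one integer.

drop 0:j onto floor
drop 1:l onto floor
drop 2:l onto {1:l}
drop 3:l onto {2:l}
drop 4:j onto {0:j}
drop 5:j onto {4:j}
drop 6:l onto {3:l}
drop 7:l onto {6:l}
ground layer = {0:j, 1:l}
drop-orders for the pieces not yet dropped (sum over which currently-grounded one goes next):
  1 to go: {5} 1  {7} 1
  2 to go: {4,5} 1  {5,7} 2  {6,7} 1
  3 to go: {0,4,5} 1  {3,6,7} 1  {4,5,7} 3  {5,6,7} 3
  4 to go: {0,4,5,7} 4  {2,3,6,7} 1  {3,5,6,7} 4  {4,5,6,7} 6
  5 to go: {0,4,5,6,7} 10  {1,2,3,6,7} 1  {2,3,5,6,7} 5  {3,4,5,6,7} 10
  6 to go: {0,3,4,5,6,7} 20  {1,2,3,5,6,7} 6  {2,3,4,5,6,7} 15
  if 0:j drops first: 21 orders
  if 1:l drops first: 35 orders
heap linearizations: 56

56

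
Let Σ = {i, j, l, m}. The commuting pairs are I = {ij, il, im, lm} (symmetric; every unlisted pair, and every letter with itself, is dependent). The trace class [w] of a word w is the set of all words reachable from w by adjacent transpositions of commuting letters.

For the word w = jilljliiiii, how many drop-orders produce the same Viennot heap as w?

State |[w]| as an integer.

#0=j has no predecessor
#1=i has no predecessor
#2=l depends on [0:j]
#3=l depends on [2:l]
#4=j depends on [3:l]
#5=l depends on [4:j]
#6=i depends on [1:i]
#7=i depends on [6:i]
#8=i depends on [7:i]
#9=i depends on [8:i]
#10=i depends on [9:i]
sources: [0:j, 1:i]
N(rest) = Σ N(rest − s) over sources s of rest; N(one piece) = 1:
  size 1 → [5]=1  [10]=1
  size 2 → [4,5]=1  [5,10]=2  [9,10]=1
  size 3 → [3,4,5]=1  [4,5,10]=3  [5,9,10]=3  [8,9,10]=1
  size 4 → [2,3,4,5]=1  [3,4,5,10]=4  [4,5,9,10]=6  [5,8,9,10]=4  [7,8,9,10]=1
  size 5 → [0,2,3,4,5]=1  [2,3,4,5,10]=5  [3,4,5,9,10]=10  [4,5,8,9,10]=10  [5,7,8,9,10]=5  [6,7,8,9,10]=1
  size 6 → [0,2,3,4,5,10]=6  [1,6,7,8,9,10]=1  [2,3,4,5,9,10]=15  [3,4,5,8,9,10]=20  [4,5,7,8,9,10]=15  [5,6,7,8,9,10]=6
  size 7 → [0,2,3,4,5,9,10]=21  [1,5,6,7,8,9,10]=7  [2,3,4,5,8,9,10]=35  [3,4,5,7,8,9,10]=35  [4,5,6,7,8,9,10]=21
  size 8 → [0,2,3,4,5,8,9,10]=56  [1,4,5,6,7,8,9,10]=28  [2,3,4,5,7,8,9,10]=70  [3,4,5,6,7,8,9,10]=56
  size 9 → [0,2,3,4,5,7,8,9,10]=126  [1,3,4,5,6,7,8,9,10]=84  [2,3,4,5,6,7,8,9,10]=126
  first=0(j) contributes 210
  first=1(i) contributes 252
|[w]| = 462

462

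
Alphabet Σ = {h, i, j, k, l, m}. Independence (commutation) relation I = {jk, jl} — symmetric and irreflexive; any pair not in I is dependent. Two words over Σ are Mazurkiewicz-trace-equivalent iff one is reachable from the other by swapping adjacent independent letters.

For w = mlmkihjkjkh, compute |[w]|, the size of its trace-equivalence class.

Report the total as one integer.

6

0(m) covers ∅
1(l) covers 0:m
2(m) covers 1:l
3(k) covers 2:m
4(i) covers 3:k
5(h) covers 4:i
6(j) covers 5:h
7(k) covers 5:h
8(j) covers 6:j
9(k) covers 7:k
10(h) covers 8:j, 9:k
floor of heap: 0:m
completions by unplaced set U, small U first (add the entries for U minus each lowest piece of U):
  |U|=1: {10}:1
  |U|=2: {8,10}:1  {9,10}:1
  |U|=3: {6,8,10}:1  {7,9,10}:1  {8,9,10}:2
  |U|=4: {6,8,9,10}:3  {7,8,9,10}:3
  |U|=5: {6,7,8,9,10}:6
  |U|=6: {5,6,7,8,9,10}:6
  |U|=7: {4,5,6,7,8,9,10}:6
  |U|=8: {3,4,5,6,7,8,9,10}:6
  |U|=9: {2,3,4,5,6,7,8,9,10}:6
  start at 0(m): 6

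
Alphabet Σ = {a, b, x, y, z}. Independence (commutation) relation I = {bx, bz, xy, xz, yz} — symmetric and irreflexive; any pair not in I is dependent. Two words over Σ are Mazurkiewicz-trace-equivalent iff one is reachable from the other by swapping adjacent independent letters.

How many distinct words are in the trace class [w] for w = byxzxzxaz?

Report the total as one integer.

210

drop 0:b onto floor
drop 1:y onto {0:b}
drop 2:x onto floor
drop 3:z onto floor
drop 4:x onto {2:x}
drop 5:z onto {3:z}
drop 6:x onto {4:x}
drop 7:a onto {1:y, 5:z, 6:x}
drop 8:z onto {7:a}
ground layer = {0:b, 2:x, 3:z}
drop-orders for the pieces not yet dropped (sum over which currently-grounded one goes next):
  1 to go: {8} 1
  2 to go: {7,8} 1
  3 to go: {1,7,8} 1  {5,7,8} 1  {6,7,8} 1
  4 to go: {0,1,7,8} 1  {1,5,7,8} 2  {1,6,7,8} 2  {3,5,7,8} 1  {4,6,7,8} 1  {5,6,7,8} 2
  5 to go: {0,1,5,7,8} 3  {0,1,6,7,8} 3  {1,3,5,7,8} 3  {1,4,6,7,8} 3  {1,5,6,7,8} 6  {2,4,6,7,8} 1  {3,5,6,7,8} 3  {4,5,6,7,8} 3
  6 to go: {0,1,3,5,7,8} 6  {0,1,4,6,7,8} 6  {0,1,5,6,7,8} 12  {1,2,4,6,7,8} 4  {1,3,5,6,7,8} 12  {1,4,5,6,7,8} 12  {2,4,5,6,7,8} 4  {3,4,5,6,7,8} 6
  7 to go: {0,1,2,4,6,7,8} 10  {0,1,3,5,6,7,8} 30  {0,1,4,5,6,7,8} 30  {1,2,4,5,6,7,8} 20  {1,3,4,5,6,7,8} 30  {2,3,4,5,6,7,8} 10
  if 0:b drops first: 60 orders
  if 2:x drops first: 90 orders
  if 3:z drops first: 60 orders
heap linearizations: 210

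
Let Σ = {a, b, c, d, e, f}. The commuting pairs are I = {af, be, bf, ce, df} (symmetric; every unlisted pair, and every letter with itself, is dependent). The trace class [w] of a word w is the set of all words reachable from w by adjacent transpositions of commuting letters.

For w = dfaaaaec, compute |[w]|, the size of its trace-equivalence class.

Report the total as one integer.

drop 0:d onto floor
drop 1:f onto floor
drop 2:a onto {0:d}
drop 3:a onto {2:a}
drop 4:a onto {3:a}
drop 5:a onto {4:a}
drop 6:e onto {1:f, 5:a}
drop 7:c onto {1:f, 5:a}
ground layer = {0:d, 1:f}
drop-orders for the pieces not yet dropped (sum over which currently-grounded one goes next):
  1 to go: {6} 1  {7} 1
  2 to go: {6,7} 2
  3 to go: {1,6,7} 2  {5,6,7} 2
  4 to go: {1,5,6,7} 4  {4,5,6,7} 2
  5 to go: {1,4,5,6,7} 6  {3,4,5,6,7} 2
  6 to go: {1,3,4,5,6,7} 8  {2,3,4,5,6,7} 2
  if 0:d drops first: 10 orders
  if 1:f drops first: 2 orders
heap linearizations: 12

12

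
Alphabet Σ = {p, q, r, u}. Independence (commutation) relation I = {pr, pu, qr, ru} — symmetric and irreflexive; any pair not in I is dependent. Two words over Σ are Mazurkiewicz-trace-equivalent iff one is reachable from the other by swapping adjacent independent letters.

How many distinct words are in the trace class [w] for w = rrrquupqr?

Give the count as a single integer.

0(r) covers ∅
1(r) covers 0:r
2(r) covers 1:r
3(q) covers ∅
4(u) covers 3:q
5(u) covers 4:u
6(p) covers 3:q
7(q) covers 5:u, 6:p
8(r) covers 2:r
floor of heap: 0:r, 3:q
completions by unplaced set U, small U first (add the entries for U minus each lowest piece of U):
  |U|=1: {7}:1  {8}:1
  |U|=2: {2,8}:1  {5,7}:1  {6,7}:1  {7,8}:2
  |U|=3: {1,2,8}:1  {2,7,8}:3  {4,5,7}:1  {5,6,7}:2  {5,7,8}:3  {6,7,8}:3
  |U|=4: {0,1,2,8}:1  {1,2,7,8}:4  {2,5,7,8}:6  {2,6,7,8}:6  {4,5,6,7}:3  {4,5,7,8}:4  {5,6,7,8}:8
  |U|=5: {0,1,2,7,8}:5  {1,2,5,7,8}:10  {1,2,6,7,8}:10  {2,4,5,7,8}:10  {2,5,6,7,8}:20  {3,4,5,6,7}:3  {4,5,6,7,8}:15
  |U|=6: {0,1,2,5,7,8}:15  {0,1,2,6,7,8}:15  {1,2,4,5,7,8}:20  {1,2,5,6,7,8}:40  {2,4,5,6,7,8}:45  {3,4,5,6,7,8}:18
  |U|=7: {0,1,2,4,5,7,8}:35  {0,1,2,5,6,7,8}:70  {1,2,4,5,6,7,8}:105  {2,3,4,5,6,7,8}:63
  start at 0(r): 168
  start at 3(q): 210
sum over floor = 378

378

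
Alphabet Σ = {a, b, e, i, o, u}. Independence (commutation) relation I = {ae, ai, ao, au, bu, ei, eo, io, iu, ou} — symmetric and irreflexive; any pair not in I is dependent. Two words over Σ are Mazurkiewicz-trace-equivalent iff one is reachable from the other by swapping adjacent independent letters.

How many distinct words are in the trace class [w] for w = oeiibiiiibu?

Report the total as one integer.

#0=o has no predecessor
#1=e has no predecessor
#2=i has no predecessor
#3=i depends on [2:i]
#4=b depends on [0:o, 1:e, 3:i]
#5=i depends on [4:b]
#6=i depends on [5:i]
#7=i depends on [6:i]
#8=i depends on [7:i]
#9=b depends on [8:i]
#10=u depends on [1:e]
sources: [0:o, 1:e, 2:i]
N(rest) = Σ N(rest − s) over sources s of rest; N(one piece) = 1:
  size 1 → [9]=1  [10]=1
  size 2 → [8,9]=1  [9,10]=2
  size 3 → [7,8,9]=1  [8,9,10]=3
  size 4 → [6,7,8,9]=1  [7,8,9,10]=4
  size 5 → [5,6,7,8,9]=1  [6,7,8,9,10]=5
  size 6 → [4,5,6,7,8,9]=1  [5,6,7,8,9,10]=6
  size 7 → [0,4,5,6,7,8,9]=1  [3,4,5,6,7,8,9]=1  [4,5,6,7,8,9,10]=7
  size 8 → [0,3,4,5,6,7,8,9]=2  [0,4,5,6,7,8,9,10]=8  [1,4,5,6,7,8,9,10]=7  [2,3,4,5,6,7,8,9]=1  [3,4,5,6,7,8,9,10]=8
  size 9 → [0,1,4,5,6,7,8,9,10]=15  [0,2,3,4,5,6,7,8,9]=3  [0,3,4,5,6,7,8,9,10]=18  [1,3,4,5,6,7,8,9,10]=15  [2,3,4,5,6,7,8,9,10]=9
  first=0(o) contributes 24
  first=1(e) contributes 30
  first=2(i) contributes 48
|[w]| = 102

102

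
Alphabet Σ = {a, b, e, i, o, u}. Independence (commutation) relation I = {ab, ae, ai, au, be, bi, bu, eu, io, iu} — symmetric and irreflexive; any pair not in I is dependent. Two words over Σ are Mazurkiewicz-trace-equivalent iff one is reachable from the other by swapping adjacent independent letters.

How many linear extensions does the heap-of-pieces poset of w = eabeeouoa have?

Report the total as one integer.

20

piece 0:e — minimal
piece 1:a — minimal
piece 2:b — minimal
piece 3:e rests on {0:e}
piece 4:e rests on {3:e}
piece 5:o rests on {1:a, 2:b, 4:e}
piece 6:u rests on {5:o}
piece 7:o rests on {6:u}
piece 8:a rests on {7:o}
minimal pieces: {0:e, 1:a, 2:b}
ways to finish when only these pieces remain (= sum over removing one remaining piece with nothing left below it):
  1 left: {8}→1
  2 left: {7,8}→1
  3 left: {6,7,8}→1
  4 left: {5,6,7,8}→1
  5 left: {1,5,6,7,8}→1  {2,5,6,7,8}→1  {4,5,6,7,8}→1
  6 left: {1,2,5,6,7,8}→2  {1,4,5,6,7,8}→2  {2,4,5,6,7,8}→2  {3,4,5,6,7,8}→1
  7 left: {0,3,4,5,6,7,8}→1  {1,2,4,5,6,7,8}→6  {1,3,4,5,6,7,8}→3  {2,3,4,5,6,7,8}→3
  placing 0:e first → 12 extensions
  placing 1:a first → 4 extensions
  placing 2:b first → 4 extensions
total linear extensions = 20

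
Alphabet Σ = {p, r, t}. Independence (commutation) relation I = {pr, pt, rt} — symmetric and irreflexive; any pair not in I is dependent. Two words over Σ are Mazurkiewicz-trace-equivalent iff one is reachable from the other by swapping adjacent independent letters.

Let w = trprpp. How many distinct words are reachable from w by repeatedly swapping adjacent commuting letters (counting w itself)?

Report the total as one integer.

60

drop 0:t onto floor
drop 1:r onto floor
drop 2:p onto floor
drop 3:r onto {1:r}
drop 4:p onto {2:p}
drop 5:p onto {4:p}
ground layer = {0:t, 1:r, 2:p}
drop-orders for the pieces not yet dropped (sum over which currently-grounded one goes next):
  1 to go: {0} 1  {3} 1  {5} 1
  2 to go: {0,3} 2  {0,5} 2  {1,3} 1  {3,5} 2  {4,5} 1
  3 to go: {0,1,3} 3  {0,3,5} 6  {0,4,5} 3  {1,3,5} 3  {2,4,5} 1  {3,4,5} 3
  4 to go: {0,1,3,5} 12  {0,2,4,5} 4  {0,3,4,5} 12  {1,3,4,5} 6  {2,3,4,5} 4
  if 0:t drops first: 10 orders
  if 1:r drops first: 20 orders
  if 2:p drops first: 30 orders
heap linearizations: 60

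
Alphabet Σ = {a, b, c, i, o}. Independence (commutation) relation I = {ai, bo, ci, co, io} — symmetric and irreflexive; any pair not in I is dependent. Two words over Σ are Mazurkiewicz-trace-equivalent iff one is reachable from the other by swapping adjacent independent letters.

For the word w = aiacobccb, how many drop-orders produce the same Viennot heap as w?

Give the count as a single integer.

26

0(a) covers ∅
1(i) covers ∅
2(a) covers 0:a
3(c) covers 2:a
4(o) covers 2:a
5(b) covers 1:i, 3:c
6(c) covers 5:b
7(c) covers 6:c
8(b) covers 7:c
floor of heap: 0:a, 1:i
completions by unplaced set U, small U first (add the entries for U minus each lowest piece of U):
  |U|=1: {4}:1  {8}:1
  |U|=2: {4,8}:2  {7,8}:1
  |U|=3: {4,7,8}:3  {6,7,8}:1
  |U|=4: {4,6,7,8}:4  {5,6,7,8}:1
  |U|=5: {1,5,6,7,8}:1  {3,5,6,7,8}:1  {4,5,6,7,8}:5
  |U|=6: {1,3,5,6,7,8}:2  {1,4,5,6,7,8}:6  {3,4,5,6,7,8}:6
  |U|=7: {1,3,4,5,6,7,8}:14  {2,3,4,5,6,7,8}:6
  start at 0(a): 20
  start at 1(i): 6
sum over floor = 26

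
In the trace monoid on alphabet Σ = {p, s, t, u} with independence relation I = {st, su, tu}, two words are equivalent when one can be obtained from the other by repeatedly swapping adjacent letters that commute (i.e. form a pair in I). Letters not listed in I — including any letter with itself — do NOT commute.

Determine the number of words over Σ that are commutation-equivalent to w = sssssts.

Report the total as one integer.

7

drop 0:s onto floor
drop 1:s onto {0:s}
drop 2:s onto {1:s}
drop 3:s onto {2:s}
drop 4:s onto {3:s}
drop 5:t onto floor
drop 6:s onto {4:s}
ground layer = {0:s, 5:t}
drop-orders for the pieces not yet dropped (sum over which currently-grounded one goes next):
  1 to go: {5} 1  {6} 1
  2 to go: {4,6} 1  {5,6} 2
  3 to go: {3,4,6} 1  {4,5,6} 3
  4 to go: {2,3,4,6} 1  {3,4,5,6} 4
  5 to go: {1,2,3,4,6} 1  {2,3,4,5,6} 5
  if 0:s drops first: 6 orders
  if 5:t drops first: 1 orders
heap linearizations: 7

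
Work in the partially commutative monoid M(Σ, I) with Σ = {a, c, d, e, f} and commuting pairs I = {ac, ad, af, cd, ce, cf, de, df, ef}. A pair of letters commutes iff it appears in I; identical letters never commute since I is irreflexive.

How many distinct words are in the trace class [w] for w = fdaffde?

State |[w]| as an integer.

210

#0=f has no predecessor
#1=d has no predecessor
#2=a has no predecessor
#3=f depends on [0:f]
#4=f depends on [3:f]
#5=d depends on [1:d]
#6=e depends on [2:a]
sources: [0:f, 1:d, 2:a]
N(rest) = Σ N(rest − s) over sources s of rest; N(one piece) = 1:
  size 1 → [4]=1  [5]=1  [6]=1
  size 2 → [1,5]=1  [2,6]=1  [3,4]=1  [4,5]=2  [4,6]=2  [5,6]=2
  size 3 → [0,3,4]=1  [1,4,5]=3  [1,5,6]=3  [2,4,6]=3  [2,5,6]=3  [3,4,5]=3  [3,4,6]=3  [4,5,6]=6
  size 4 → [0,3,4,5]=4  [0,3,4,6]=4  [1,2,5,6]=6  [1,3,4,5]=6  [1,4,5,6]=12  [2,3,4,6]=6  [2,4,5,6]=12  [3,4,5,6]=12
  size 5 → [0,1,3,4,5]=10  [0,2,3,4,6]=10  [0,3,4,5,6]=20  [1,2,4,5,6]=30  [1,3,4,5,6]=30  [2,3,4,5,6]=30
  first=0(f) contributes 90
  first=1(d) contributes 60
  first=2(a) contributes 60
|[w]| = 210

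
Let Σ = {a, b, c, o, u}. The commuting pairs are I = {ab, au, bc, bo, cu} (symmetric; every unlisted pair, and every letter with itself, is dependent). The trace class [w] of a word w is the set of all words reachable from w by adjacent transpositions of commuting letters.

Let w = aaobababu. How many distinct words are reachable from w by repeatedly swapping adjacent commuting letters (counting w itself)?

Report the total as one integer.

0(a) covers ∅
1(a) covers 0:a
2(o) covers 1:a
3(b) covers ∅
4(a) covers 2:o
5(b) covers 3:b
6(a) covers 4:a
7(b) covers 5:b
8(u) covers 2:o, 7:b
floor of heap: 0:a, 3:b
completions by unplaced set U, small U first (add the entries for U minus each lowest piece of U):
  |U|=1: {6}:1  {8}:1
  |U|=2: {4,6}:1  {6,8}:2  {7,8}:1
  |U|=3: {4,6,8}:3  {5,7,8}:1  {6,7,8}:3
  |U|=4: {2,4,6,8}:3  {3,5,7,8}:1  {4,6,7,8}:6  {5,6,7,8}:4
  |U|=5: {1,2,4,6,8}:3  {2,4,6,7,8}:9  {3,5,6,7,8}:5  {4,5,6,7,8}:10
  |U|=6: {0,1,2,4,6,8}:3  {1,2,4,6,7,8}:12  {2,4,5,6,7,8}:19  {3,4,5,6,7,8}:15
  |U|=7: {0,1,2,4,6,7,8}:15  {1,2,4,5,6,7,8}:31  {2,3,4,5,6,7,8}:34
  start at 0(a): 65
  start at 3(b): 46
sum over floor = 111

111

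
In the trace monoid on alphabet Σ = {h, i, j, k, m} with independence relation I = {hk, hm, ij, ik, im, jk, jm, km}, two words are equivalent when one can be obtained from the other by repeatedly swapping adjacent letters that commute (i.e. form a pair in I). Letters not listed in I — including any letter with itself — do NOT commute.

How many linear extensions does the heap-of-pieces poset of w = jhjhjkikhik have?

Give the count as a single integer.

#0=j has no predecessor
#1=h depends on [0:j]
#2=j depends on [1:h]
#3=h depends on [2:j]
#4=j depends on [3:h]
#5=k has no predecessor
#6=i depends on [3:h]
#7=k depends on [5:k]
#8=h depends on [4:j, 6:i]
#9=i depends on [8:h]
#10=k depends on [7:k]
sources: [0:j, 5:k]
N(rest) = Σ N(rest − s) over sources s of rest; N(one piece) = 1:
  size 1 → [9]=1  [10]=1
  size 2 → [7,10]=1  [8,9]=1  [9,10]=2
  size 3 → [4,8,9]=1  [5,7,10]=1  [6,8,9]=1  [7,9,10]=3  [8,9,10]=3
  size 4 → [4,6,8,9]=2  [4,8,9,10]=4  [5,7,9,10]=4  [6,8,9,10]=4  [7,8,9,10]=6
  size 5 → [3,4,6,8,9]=2  [4,6,8,9,10]=10  [4,7,8,9,10]=10  [5,7,8,9,10]=10  [6,7,8,9,10]=10
  size 6 → [2,3,4,6,8,9]=2  [3,4,6,8,9,10]=12  [4,5,7,8,9,10]=20  [4,6,7,8,9,10]=30  [5,6,7,8,9,10]=20
  size 7 → [1,2,3,4,6,8,9]=2  [2,3,4,6,8,9,10]=14  [3,4,6,7,8,9,10]=42  [4,5,6,7,8,9,10]=70
  size 8 → [0,1,2,3,4,6,8,9]=2  [1,2,3,4,6,8,9,10]=16  [2,3,4,6,7,8,9,10]=56  [3,4,5,6,7,8,9,10]=112
  size 9 → [0,1,2,3,4,6,8,9,10]=18  [1,2,3,4,6,7,8,9,10]=72  [2,3,4,5,6,7,8,9,10]=168
  first=0(j) contributes 240
  first=5(k) contributes 90
|[w]| = 330

330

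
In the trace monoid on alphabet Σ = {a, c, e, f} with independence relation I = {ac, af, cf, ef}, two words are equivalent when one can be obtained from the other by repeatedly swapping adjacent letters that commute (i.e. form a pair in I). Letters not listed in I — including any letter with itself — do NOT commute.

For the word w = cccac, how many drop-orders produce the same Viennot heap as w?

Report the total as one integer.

5

#0=c has no predecessor
#1=c depends on [0:c]
#2=c depends on [1:c]
#3=a has no predecessor
#4=c depends on [2:c]
sources: [0:c, 3:a]
N(rest) = Σ N(rest − s) over sources s of rest; N(one piece) = 1:
  size 1 → [3]=1  [4]=1
  size 2 → [2,4]=1  [3,4]=2
  size 3 → [1,2,4]=1  [2,3,4]=3
  first=0(c) contributes 4
  first=3(a) contributes 1
|[w]| = 5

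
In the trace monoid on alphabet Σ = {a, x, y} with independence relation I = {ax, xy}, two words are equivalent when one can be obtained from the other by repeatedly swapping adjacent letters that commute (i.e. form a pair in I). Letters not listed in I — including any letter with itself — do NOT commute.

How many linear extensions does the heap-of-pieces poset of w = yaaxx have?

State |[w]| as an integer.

#0=y has no predecessor
#1=a depends on [0:y]
#2=a depends on [1:a]
#3=x has no predecessor
#4=x depends on [3:x]
sources: [0:y, 3:x]
N(rest) = Σ N(rest − s) over sources s of rest; N(one piece) = 1:
  size 1 → [2]=1  [4]=1
  size 2 → [1,2]=1  [2,4]=2  [3,4]=1
  size 3 → [0,1,2]=1  [1,2,4]=3  [2,3,4]=3
  first=0(y) contributes 6
  first=3(x) contributes 4
|[w]| = 10

10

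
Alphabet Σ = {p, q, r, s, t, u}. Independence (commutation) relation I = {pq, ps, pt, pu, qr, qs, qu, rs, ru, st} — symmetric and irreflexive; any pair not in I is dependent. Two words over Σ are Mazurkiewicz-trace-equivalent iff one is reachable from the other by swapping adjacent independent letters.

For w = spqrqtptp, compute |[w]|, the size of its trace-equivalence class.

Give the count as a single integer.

piece 0:s — minimal
piece 1:p — minimal
piece 2:q — minimal
piece 3:r rests on {1:p}
piece 4:q rests on {2:q}
piece 5:t rests on {3:r, 4:q}
piece 6:p rests on {3:r}
piece 7:t rests on {5:t}
piece 8:p rests on {6:p}
minimal pieces: {0:s, 1:p, 2:q}
ways to finish when only these pieces remain (= sum over removing one remaining piece with nothing left below it):
  1 left: {0}→1  {7}→1  {8}→1
  2 left: {0,7}→2  {0,8}→2  {5,7}→1  {6,8}→1  {7,8}→2
  3 left: {0,5,7}→3  {0,6,8}→3  {0,7,8}→6  {4,5,7}→1  {5,7,8}→3  {6,7,8}→3
  4 left: {0,4,5,7}→4  {0,5,7,8}→12  {0,6,7,8}→12  {2,4,5,7}→1  {4,5,7,8}→4  {5,6,7,8}→6
  5 left: {0,2,4,5,7}→5  {0,4,5,7,8}→20  {0,5,6,7,8}→30  {2,4,5,7,8}→5  {3,5,6,7,8}→6  {4,5,6,7,8}→10
  6 left: {0,2,4,5,7,8}→30  {0,3,5,6,7,8}→36  {0,4,5,6,7,8}→60  {1,3,5,6,7,8}→6  {2,4,5,6,7,8}→15  {3,4,5,6,7,8}→16
  7 left: {0,1,3,5,6,7,8}→42  {0,2,4,5,6,7,8}→105  {0,3,4,5,6,7,8}→112  {1,3,4,5,6,7,8}→22  {2,3,4,5,6,7,8}→31
  placing 0:s first → 53 extensions
  placing 1:p first → 248 extensions
  placing 2:q first → 176 extensions
total linear extensions = 477

477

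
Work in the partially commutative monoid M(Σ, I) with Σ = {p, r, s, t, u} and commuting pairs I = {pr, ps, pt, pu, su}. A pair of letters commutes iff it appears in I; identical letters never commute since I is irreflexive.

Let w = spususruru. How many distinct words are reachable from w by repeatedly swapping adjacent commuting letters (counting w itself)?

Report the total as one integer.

100

piece 0:s — minimal
piece 1:p — minimal
piece 2:u — minimal
piece 3:s rests on {0:s}
piece 4:u rests on {2:u}
piece 5:s rests on {3:s}
piece 6:r rests on {4:u, 5:s}
piece 7:u rests on {6:r}
piece 8:r rests on {7:u}
piece 9:u rests on {8:r}
minimal pieces: {0:s, 1:p, 2:u}
ways to finish when only these pieces remain (= sum over removing one remaining piece with nothing left below it):
  1 left: {1}→1  {9}→1
  2 left: {1,9}→2  {8,9}→1
  3 left: {1,8,9}→3  {7,8,9}→1
  4 left: {1,7,8,9}→4  {6,7,8,9}→1
  5 left: {1,6,7,8,9}→5  {4,6,7,8,9}→1  {5,6,7,8,9}→1
  6 left: {1,4,6,7,8,9}→6  {1,5,6,7,8,9}→6  {2,4,6,7,8,9}→1  {3,5,6,7,8,9}→1  {4,5,6,7,8,9}→2
  7 left: {0,3,5,6,7,8,9}→1  {1,2,4,6,7,8,9}→7  {1,3,5,6,7,8,9}→7  {1,4,5,6,7,8,9}→14  {2,4,5,6,7,8,9}→3  {3,4,5,6,7,8,9}→3
  8 left: {0,1,3,5,6,7,8,9}→8  {0,3,4,5,6,7,8,9}→4  {1,2,4,5,6,7,8,9}→24  {1,3,4,5,6,7,8,9}→24  {2,3,4,5,6,7,8,9}→6
  placing 0:s first → 54 extensions
  placing 1:p first → 10 extensions
  placing 2:u first → 36 extensions
total linear extensions = 100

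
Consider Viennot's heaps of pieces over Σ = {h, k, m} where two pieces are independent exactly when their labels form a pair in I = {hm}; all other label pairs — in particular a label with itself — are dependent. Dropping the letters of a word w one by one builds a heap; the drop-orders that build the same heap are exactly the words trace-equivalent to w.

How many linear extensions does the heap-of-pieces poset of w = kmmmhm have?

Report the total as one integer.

5

drop 0:k onto floor
drop 1:m onto {0:k}
drop 2:m onto {1:m}
drop 3:m onto {2:m}
drop 4:h onto {0:k}
drop 5:m onto {3:m}
ground layer = {0:k}
drop-orders for the pieces not yet dropped (sum over which currently-grounded one goes next):
  1 to go: {4} 1  {5} 1
  2 to go: {3,5} 1  {4,5} 2
  3 to go: {2,3,5} 1  {3,4,5} 3
  4 to go: {1,2,3,5} 1  {2,3,4,5} 4
  if 0:k drops first: 5 orders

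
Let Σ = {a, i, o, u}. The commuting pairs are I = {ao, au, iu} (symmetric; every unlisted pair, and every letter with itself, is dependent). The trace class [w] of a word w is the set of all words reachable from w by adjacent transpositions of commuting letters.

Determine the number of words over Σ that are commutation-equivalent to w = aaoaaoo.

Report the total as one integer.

35

drop 0:a onto floor
drop 1:a onto {0:a}
drop 2:o onto floor
drop 3:a onto {1:a}
drop 4:a onto {3:a}
drop 5:o onto {2:o}
drop 6:o onto {5:o}
ground layer = {0:a, 2:o}
drop-orders for the pieces not yet dropped (sum over which currently-grounded one goes next):
  1 to go: {4} 1  {6} 1
  2 to go: {3,4} 1  {4,6} 2  {5,6} 1
  3 to go: {1,3,4} 1  {2,5,6} 1  {3,4,6} 3  {4,5,6} 3
  4 to go: {0,1,3,4} 1  {1,3,4,6} 4  {2,4,5,6} 4  {3,4,5,6} 6
  5 to go: {0,1,3,4,6} 5  {1,3,4,5,6} 10  {2,3,4,5,6} 10
  if 0:a drops first: 20 orders
  if 2:o drops first: 15 orders
heap linearizations: 35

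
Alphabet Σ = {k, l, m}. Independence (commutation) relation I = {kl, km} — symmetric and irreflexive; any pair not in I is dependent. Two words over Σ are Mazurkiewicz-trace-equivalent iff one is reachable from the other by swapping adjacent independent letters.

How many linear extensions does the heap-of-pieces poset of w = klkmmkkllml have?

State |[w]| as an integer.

drop 0:k onto floor
drop 1:l onto floor
drop 2:k onto {0:k}
drop 3:m onto {1:l}
drop 4:m onto {3:m}
drop 5:k onto {2:k}
drop 6:k onto {5:k}
drop 7:l onto {4:m}
drop 8:l onto {7:l}
drop 9:m onto {8:l}
drop 10:l onto {9:m}
ground layer = {0:k, 1:l}
drop-orders for the pieces not yet dropped (sum over which currently-grounded one goes next):
  1 to go: {6} 1  {10} 1
  2 to go: {5,6} 1  {6,10} 2  {9,10} 1
  3 to go: {2,5,6} 1  {5,6,10} 3  {6,9,10} 3  {8,9,10} 1
  4 to go: {0,2,5,6} 1  {2,5,6,10} 4  {5,6,9,10} 6  {6,8,9,10} 4  {7,8,9,10} 1
  5 to go: {0,2,5,6,10} 5  {2,5,6,9,10} 10  {4,7,8,9,10} 1  {5,6,8,9,10} 10  {6,7,8,9,10} 5
  6 to go: {0,2,5,6,9,10} 15  {2,5,6,8,9,10} 20  {3,4,7,8,9,10} 1  {4,6,7,8,9,10} 6  {5,6,7,8,9,10} 15
  7 to go: {0,2,5,6,8,9,10} 35  {1,3,4,7,8,9,10} 1  {2,5,6,7,8,9,10} 35  {3,4,6,7,8,9,10} 7  {4,5,6,7,8,9,10} 21
  8 to go: {0,2,5,6,7,8,9,10} 70  {1,3,4,6,7,8,9,10} 8  {2,4,5,6,7,8,9,10} 56  {3,4,5,6,7,8,9,10} 28
  9 to go: {0,2,4,5,6,7,8,9,10} 126  {1,3,4,5,6,7,8,9,10} 36  {2,3,4,5,6,7,8,9,10} 84
  if 0:k drops first: 120 orders
  if 1:l drops first: 210 orders
heap linearizations: 330

330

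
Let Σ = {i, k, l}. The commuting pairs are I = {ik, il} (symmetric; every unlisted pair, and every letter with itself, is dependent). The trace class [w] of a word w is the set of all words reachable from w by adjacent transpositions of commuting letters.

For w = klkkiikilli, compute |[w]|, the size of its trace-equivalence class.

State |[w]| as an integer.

piece 0:k — minimal
piece 1:l rests on {0:k}
piece 2:k rests on {1:l}
piece 3:k rests on {2:k}
piece 4:i — minimal
piece 5:i rests on {4:i}
piece 6:k rests on {3:k}
piece 7:i rests on {5:i}
piece 8:l rests on {6:k}
piece 9:l rests on {8:l}
piece 10:i rests on {7:i}
minimal pieces: {0:k, 4:i}
ways to finish when only these pieces remain (= sum over removing one remaining piece with nothing left below it):
  1 left: {9}→1  {10}→1
  2 left: {7,10}→1  {8,9}→1  {9,10}→2
  3 left: {5,7,10}→1  {6,8,9}→1  {7,9,10}→3  {8,9,10}→3
  4 left: {3,6,8,9}→1  {4,5,7,10}→1  {5,7,9,10}→4  {6,8,9,10}→4  {7,8,9,10}→6
  5 left: {2,3,6,8,9}→1  {3,6,8,9,10}→5  {4,5,7,9,10}→5  {5,7,8,9,10}→10  {6,7,8,9,10}→10
  6 left: {1,2,3,6,8,9}→1  {2,3,6,8,9,10}→6  {3,6,7,8,9,10}→15  {4,5,7,8,9,10}→15  {5,6,7,8,9,10}→20
  7 left: {0,1,2,3,6,8,9}→1  {1,2,3,6,8,9,10}→7  {2,3,6,7,8,9,10}→21  {3,5,6,7,8,9,10}→35  {4,5,6,7,8,9,10}→35
  8 left: {0,1,2,3,6,8,9,10}→8  {1,2,3,6,7,8,9,10}→28  {2,3,5,6,7,8,9,10}→56  {3,4,5,6,7,8,9,10}→70
  9 left: {0,1,2,3,6,7,8,9,10}→36  {1,2,3,5,6,7,8,9,10}→84  {2,3,4,5,6,7,8,9,10}→126
  placing 0:k first → 210 extensions
  placing 4:i first → 120 extensions
total linear extensions = 330

330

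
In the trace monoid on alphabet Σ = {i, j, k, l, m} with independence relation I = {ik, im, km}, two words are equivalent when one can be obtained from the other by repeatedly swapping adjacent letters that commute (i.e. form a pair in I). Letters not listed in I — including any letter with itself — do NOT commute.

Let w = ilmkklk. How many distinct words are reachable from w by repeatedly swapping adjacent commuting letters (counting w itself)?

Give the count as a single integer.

drop 0:i onto floor
drop 1:l onto {0:i}
drop 2:m onto {1:l}
drop 3:k onto {1:l}
drop 4:k onto {3:k}
drop 5:l onto {2:m, 4:k}
drop 6:k onto {5:l}
ground layer = {0:i}
drop-orders for the pieces not yet dropped (sum over which currently-grounded one goes next):
  1 to go: {6} 1
  2 to go: {5,6} 1
  3 to go: {2,5,6} 1  {4,5,6} 1
  4 to go: {2,4,5,6} 2  {3,4,5,6} 1
  5 to go: {2,3,4,5,6} 3
  if 0:i drops first: 3 orders

3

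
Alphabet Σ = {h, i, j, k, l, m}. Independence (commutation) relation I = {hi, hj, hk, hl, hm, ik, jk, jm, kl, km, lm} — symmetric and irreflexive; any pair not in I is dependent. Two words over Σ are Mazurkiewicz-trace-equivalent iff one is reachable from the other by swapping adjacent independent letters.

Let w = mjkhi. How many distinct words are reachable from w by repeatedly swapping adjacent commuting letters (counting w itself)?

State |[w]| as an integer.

#0=m has no predecessor
#1=j has no predecessor
#2=k has no predecessor
#3=h has no predecessor
#4=i depends on [0:m, 1:j]
sources: [0:m, 1:j, 2:k, 3:h]
N(rest) = Σ N(rest − s) over sources s of rest; N(one piece) = 1:
  size 1 → [2]=1  [3]=1  [4]=1
  size 2 → [0,4]=1  [1,4]=1  [2,3]=2  [2,4]=2  [3,4]=2
  size 3 → [0,1,4]=2  [0,2,4]=3  [0,3,4]=3  [1,2,4]=3  [1,3,4]=3  [2,3,4]=6
  first=0(m) contributes 12
  first=1(j) contributes 12
  first=2(k) contributes 8
  first=3(h) contributes 8
|[w]| = 40

40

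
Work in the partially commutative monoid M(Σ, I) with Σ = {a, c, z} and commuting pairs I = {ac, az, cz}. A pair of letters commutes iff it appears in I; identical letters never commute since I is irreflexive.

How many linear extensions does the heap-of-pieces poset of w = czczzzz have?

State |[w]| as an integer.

piece 0:c — minimal
piece 1:z — minimal
piece 2:c rests on {0:c}
piece 3:z rests on {1:z}
piece 4:z rests on {3:z}
piece 5:z rests on {4:z}
piece 6:z rests on {5:z}
minimal pieces: {0:c, 1:z}
ways to finish when only these pieces remain (= sum over removing one remaining piece with nothing left below it):
  1 left: {2}→1  {6}→1
  2 left: {0,2}→1  {2,6}→2  {5,6}→1
  3 left: {0,2,6}→3  {2,5,6}→3  {4,5,6}→1
  4 left: {0,2,5,6}→6  {2,4,5,6}→4  {3,4,5,6}→1
  5 left: {0,2,4,5,6}→10  {1,3,4,5,6}→1  {2,3,4,5,6}→5
  placing 0:c first → 6 extensions
  placing 1:z first → 15 extensions
total linear extensions = 21

21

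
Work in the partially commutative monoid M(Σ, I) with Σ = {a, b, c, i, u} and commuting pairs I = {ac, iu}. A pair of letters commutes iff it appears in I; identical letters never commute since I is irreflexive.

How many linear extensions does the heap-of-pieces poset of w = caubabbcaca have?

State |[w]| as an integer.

12

drop 0:c onto floor
drop 1:a onto floor
drop 2:u onto {0:c, 1:a}
drop 3:b onto {2:u}
drop 4:a onto {3:b}
drop 5:b onto {4:a}
drop 6:b onto {5:b}
drop 7:c onto {6:b}
drop 8:a onto {6:b}
drop 9:c onto {7:c}
drop 10:a onto {8:a}
ground layer = {0:c, 1:a}
drop-orders for the pieces not yet dropped (sum over which currently-grounded one goes next):
  1 to go: {9} 1  {10} 1
  2 to go: {7,9} 1  {8,10} 1  {9,10} 2
  3 to go: {7,9,10} 3  {8,9,10} 3
  4 to go: {7,8,9,10} 6
  5 to go: {6,7,8,9,10} 6
  6 to go: {5,6,7,8,9,10} 6
  7 to go: {4,5,6,7,8,9,10} 6
  8 to go: {3,4,5,6,7,8,9,10} 6
  9 to go: {2,3,4,5,6,7,8,9,10} 6
  if 0:c drops first: 6 orders
  if 1:a drops first: 6 orders
heap linearizations: 12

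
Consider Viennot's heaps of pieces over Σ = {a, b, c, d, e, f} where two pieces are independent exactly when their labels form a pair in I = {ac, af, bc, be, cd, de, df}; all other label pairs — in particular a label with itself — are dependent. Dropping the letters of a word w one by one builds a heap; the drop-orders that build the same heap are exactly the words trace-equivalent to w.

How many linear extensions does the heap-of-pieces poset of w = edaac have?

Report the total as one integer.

drop 0:e onto floor
drop 1:d onto floor
drop 2:a onto {0:e, 1:d}
drop 3:a onto {2:a}
drop 4:c onto {0:e}
ground layer = {0:e, 1:d}
drop-orders for the pieces not yet dropped (sum over which currently-grounded one goes next):
  1 to go: {3} 1  {4} 1
  2 to go: {2,3} 1  {3,4} 2
  3 to go: {1,2,3} 1  {2,3,4} 3
  if 0:e drops first: 4 orders
  if 1:d drops first: 3 orders
heap linearizations: 7

7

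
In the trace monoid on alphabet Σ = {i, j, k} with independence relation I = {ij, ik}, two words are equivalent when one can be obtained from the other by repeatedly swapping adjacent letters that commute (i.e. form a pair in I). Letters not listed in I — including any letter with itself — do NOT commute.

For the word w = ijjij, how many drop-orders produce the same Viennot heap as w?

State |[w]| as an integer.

10

drop 0:i onto floor
drop 1:j onto floor
drop 2:j onto {1:j}
drop 3:i onto {0:i}
drop 4:j onto {2:j}
ground layer = {0:i, 1:j}
drop-orders for the pieces not yet dropped (sum over which currently-grounded one goes next):
  1 to go: {3} 1  {4} 1
  2 to go: {0,3} 1  {2,4} 1  {3,4} 2
  3 to go: {0,3,4} 3  {1,2,4} 1  {2,3,4} 3
  if 0:i drops first: 4 orders
  if 1:j drops first: 6 orders
heap linearizations: 10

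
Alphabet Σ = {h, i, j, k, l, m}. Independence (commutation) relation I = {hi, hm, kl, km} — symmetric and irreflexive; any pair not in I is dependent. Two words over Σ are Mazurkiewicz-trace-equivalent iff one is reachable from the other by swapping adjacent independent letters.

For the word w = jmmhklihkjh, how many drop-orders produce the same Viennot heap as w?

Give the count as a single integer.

#0=j has no predecessor
#1=m depends on [0:j]
#2=m depends on [1:m]
#3=h depends on [0:j]
#4=k depends on [3:h]
#5=l depends on [2:m, 3:h]
#6=i depends on [4:k, 5:l]
#7=h depends on [4:k, 5:l]
#8=k depends on [6:i, 7:h]
#9=j depends on [8:k]
#10=h depends on [9:j]
sources: [0:j]
N(rest) = Σ N(rest − s) over sources s of rest; N(one piece) = 1:
  size 1 → [10]=1
  size 2 → [9,10]=1
  size 3 → [8,9,10]=1
  size 4 → [6,8,9,10]=1  [7,8,9,10]=1
  size 5 → [6,7,8,9,10]=2
  size 6 → [4,6,7,8,9,10]=2  [5,6,7,8,9,10]=2
  size 7 → [2,5,6,7,8,9,10]=2  [4,5,6,7,8,9,10]=4
  size 8 → [1,2,5,6,7,8,9,10]=2  [2,4,5,6,7,8,9,10]=6  [3,4,5,6,7,8,9,10]=4
  size 9 → [1,2,4,5,6,7,8,9,10]=8  [2,3,4,5,6,7,8,9,10]=10
  first=0(j) contributes 18

18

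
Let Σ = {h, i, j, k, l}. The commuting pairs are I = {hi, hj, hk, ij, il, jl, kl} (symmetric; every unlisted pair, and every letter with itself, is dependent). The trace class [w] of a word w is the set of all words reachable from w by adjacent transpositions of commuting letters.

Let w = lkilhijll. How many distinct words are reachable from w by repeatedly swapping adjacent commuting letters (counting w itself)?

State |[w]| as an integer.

378

#0=l has no predecessor
#1=k has no predecessor
#2=i depends on [1:k]
#3=l depends on [0:l]
#4=h depends on [3:l]
#5=i depends on [2:i]
#6=j depends on [1:k]
#7=l depends on [4:h]
#8=l depends on [7:l]
sources: [0:l, 1:k]
N(rest) = Σ N(rest − s) over sources s of rest; N(one piece) = 1:
  size 1 → [5]=1  [6]=1  [8]=1
  size 2 → [2,5]=1  [5,6]=2  [5,8]=2  [6,8]=2  [7,8]=1
  size 3 → [2,5,6]=3  [2,5,8]=3  [4,7,8]=1  [5,6,8]=6  [5,7,8]=3  [6,7,8]=3
  size 4 → [1,2,5,6]=3  [2,5,6,8]=12  [2,5,7,8]=6  [3,4,7,8]=1  [4,5,7,8]=4  [4,6,7,8]=4  [5,6,7,8]=12
  size 5 → [0,3,4,7,8]=1  [1,2,5,6,8]=15  [2,4,5,7,8]=10  [2,5,6,7,8]=30  [3,4,5,7,8]=5  [3,4,6,7,8]=5  [4,5,6,7,8]=20
  size 6 → [0,3,4,5,7,8]=6  [0,3,4,6,7,8]=6  [1,2,5,6,7,8]=45  [2,3,4,5,7,8]=15  [2,4,5,6,7,8]=60  [3,4,5,6,7,8]=30
  size 7 → [0,2,3,4,5,7,8]=21  [0,3,4,5,6,7,8]=42  [1,2,4,5,6,7,8]=105  [2,3,4,5,6,7,8]=105
  first=0(l) contributes 210
  first=1(k) contributes 168
|[w]| = 378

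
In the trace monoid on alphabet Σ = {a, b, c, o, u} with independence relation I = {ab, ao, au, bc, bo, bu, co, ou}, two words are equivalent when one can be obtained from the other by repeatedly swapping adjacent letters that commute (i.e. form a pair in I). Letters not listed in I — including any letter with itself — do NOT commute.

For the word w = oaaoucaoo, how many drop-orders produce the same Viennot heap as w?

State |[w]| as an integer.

378

drop 0:o onto floor
drop 1:a onto floor
drop 2:a onto {1:a}
drop 3:o onto {0:o}
drop 4:u onto floor
drop 5:c onto {2:a, 4:u}
drop 6:a onto {5:c}
drop 7:o onto {3:o}
drop 8:o onto {7:o}
ground layer = {0:o, 1:a, 4:u}
drop-orders for the pieces not yet dropped (sum over which currently-grounded one goes next):
  1 to go: {6} 1  {8} 1
  2 to go: {5,6} 1  {6,8} 2  {7,8} 1
  3 to go: {2,5,6} 1  {3,7,8} 1  {4,5,6} 1  {5,6,8} 3  {6,7,8} 3
  4 to go: {0,3,7,8} 1  {1,2,5,6} 1  {2,4,5,6} 2  {2,5,6,8} 4  {3,6,7,8} 4  {4,5,6,8} 4  {5,6,7,8} 6
  5 to go: {0,3,6,7,8} 5  {1,2,4,5,6} 3  {1,2,5,6,8} 5  {2,4,5,6,8} 10  {2,5,6,7,8} 10  {3,5,6,7,8} 10  {4,5,6,7,8} 10
  6 to go: {0,3,5,6,7,8} 15  {1,2,4,5,6,8} 18  {1,2,5,6,7,8} 15  {2,3,5,6,7,8} 20  {2,4,5,6,7,8} 30  {3,4,5,6,7,8} 20
  7 to go: {0,2,3,5,6,7,8} 35  {0,3,4,5,6,7,8} 35  {1,2,3,5,6,7,8} 35  {1,2,4,5,6,7,8} 63  {2,3,4,5,6,7,8} 70
  if 0:o drops first: 168 orders
  if 1:a drops first: 140 orders
  if 4:u drops first: 70 orders
heap linearizations: 378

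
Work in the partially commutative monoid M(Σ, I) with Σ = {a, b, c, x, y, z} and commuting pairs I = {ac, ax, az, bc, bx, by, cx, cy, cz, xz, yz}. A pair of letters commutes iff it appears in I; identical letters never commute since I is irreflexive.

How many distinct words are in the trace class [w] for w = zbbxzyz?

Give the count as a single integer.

0(z) covers ∅
1(b) covers 0:z
2(b) covers 1:b
3(x) covers ∅
4(z) covers 2:b
5(y) covers 3:x
6(z) covers 4:z
floor of heap: 0:z, 3:x
completions by unplaced set U, small U first (add the entries for U minus each lowest piece of U):
  |U|=1: {5}:1  {6}:1
  |U|=2: {3,5}:1  {4,6}:1  {5,6}:2
  |U|=3: {2,4,6}:1  {3,5,6}:3  {4,5,6}:3
  |U|=4: {1,2,4,6}:1  {2,4,5,6}:4  {3,4,5,6}:6
  |U|=5: {0,1,2,4,6}:1  {1,2,4,5,6}:5  {2,3,4,5,6}:10
  start at 0(z): 15
  start at 3(x): 6
sum over floor = 21

21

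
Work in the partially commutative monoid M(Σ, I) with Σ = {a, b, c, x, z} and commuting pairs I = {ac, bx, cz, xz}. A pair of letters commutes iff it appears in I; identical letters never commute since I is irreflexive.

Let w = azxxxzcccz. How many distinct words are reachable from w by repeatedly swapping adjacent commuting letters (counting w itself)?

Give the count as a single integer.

84

#0=a has no predecessor
#1=z depends on [0:a]
#2=x depends on [0:a]
#3=x depends on [2:x]
#4=x depends on [3:x]
#5=z depends on [1:z]
#6=c depends on [4:x]
#7=c depends on [6:c]
#8=c depends on [7:c]
#9=z depends on [5:z]
sources: [0:a]
N(rest) = Σ N(rest − s) over sources s of rest; N(one piece) = 1:
  size 1 → [8]=1  [9]=1
  size 2 → [5,9]=1  [7,8]=1  [8,9]=2
  size 3 → [1,5,9]=1  [5,8,9]=3  [6,7,8]=1  [7,8,9]=3
  size 4 → [1,5,8,9]=4  [4,6,7,8]=1  [5,7,8,9]=6  [6,7,8,9]=4
  size 5 → [1,5,7,8,9]=10  [3,4,6,7,8]=1  [4,6,7,8,9]=5  [5,6,7,8,9]=10
  size 6 → [1,5,6,7,8,9]=20  [2,3,4,6,7,8]=1  [3,4,6,7,8,9]=6  [4,5,6,7,8,9]=15
  size 7 → [1,4,5,6,7,8,9]=35  [2,3,4,6,7,8,9]=7  [3,4,5,6,7,8,9]=21
  size 8 → [1,3,4,5,6,7,8,9]=56  [2,3,4,5,6,7,8,9]=28
  first=0(a) contributes 84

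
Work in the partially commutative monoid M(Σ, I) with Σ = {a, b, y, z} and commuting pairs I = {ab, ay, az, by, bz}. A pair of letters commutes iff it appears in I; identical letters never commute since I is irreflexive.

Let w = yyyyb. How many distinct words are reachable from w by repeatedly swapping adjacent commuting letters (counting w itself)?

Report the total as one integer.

piece 0:y — minimal
piece 1:y rests on {0:y}
piece 2:y rests on {1:y}
piece 3:y rests on {2:y}
piece 4:b — minimal
minimal pieces: {0:y, 4:b}
ways to finish when only these pieces remain (= sum over removing one remaining piece with nothing left below it):
  1 left: {3}→1  {4}→1
  2 left: {2,3}→1  {3,4}→2
  3 left: {1,2,3}→1  {2,3,4}→3
  placing 0:y first → 4 extensions
  placing 4:b first → 1 extensions
total linear extensions = 5

5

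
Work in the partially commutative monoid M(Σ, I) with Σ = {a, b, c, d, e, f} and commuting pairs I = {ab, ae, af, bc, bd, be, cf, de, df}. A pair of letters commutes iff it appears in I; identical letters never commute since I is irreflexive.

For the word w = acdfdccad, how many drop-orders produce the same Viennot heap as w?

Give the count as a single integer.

9

#0=a has no predecessor
#1=c depends on [0:a]
#2=d depends on [1:c]
#3=f has no predecessor
#4=d depends on [2:d]
#5=c depends on [4:d]
#6=c depends on [5:c]
#7=a depends on [6:c]
#8=d depends on [7:a]
sources: [0:a, 3:f]
N(rest) = Σ N(rest − s) over sources s of rest; N(one piece) = 1:
  size 1 → [3]=1  [8]=1
  size 2 → [3,8]=2  [7,8]=1
  size 3 → [3,7,8]=3  [6,7,8]=1
  size 4 → [3,6,7,8]=4  [5,6,7,8]=1
  size 5 → [3,5,6,7,8]=5  [4,5,6,7,8]=1
  size 6 → [2,4,5,6,7,8]=1  [3,4,5,6,7,8]=6
  size 7 → [1,2,4,5,6,7,8]=1  [2,3,4,5,6,7,8]=7
  first=0(a) contributes 8
  first=3(f) contributes 1
|[w]| = 9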